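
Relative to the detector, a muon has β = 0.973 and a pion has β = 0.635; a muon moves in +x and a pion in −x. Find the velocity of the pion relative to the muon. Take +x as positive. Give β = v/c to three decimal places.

β_A = 0.973, β_B = -0.635.
Transform to A's frame with the inverse velocity-addition law: u' = (u − v)/(1 − uv/c²), taking u = β_B and v = β_A.
u' = (-0.635 − 0.973) / (1 − (0.973)(-0.635)) = -1.6080/1.6179 = -0.9939.

β = -0.994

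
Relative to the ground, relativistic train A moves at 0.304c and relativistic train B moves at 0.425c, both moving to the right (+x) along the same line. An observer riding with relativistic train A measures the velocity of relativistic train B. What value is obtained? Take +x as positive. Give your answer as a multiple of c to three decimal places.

+0.139c

β_A = 0.304, β_B = 0.425.
Transform to A's frame with the inverse velocity-addition law: u' = (u − v)/(1 − uv/c²), taking u = β_B and v = β_A.
u' = (0.425 − 0.304) / (1 − (0.304)(0.425)) = 0.1210/0.8708 = 0.1390.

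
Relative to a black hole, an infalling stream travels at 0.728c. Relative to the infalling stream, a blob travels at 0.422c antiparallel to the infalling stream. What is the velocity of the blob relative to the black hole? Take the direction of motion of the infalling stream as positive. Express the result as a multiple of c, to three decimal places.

With v = 0.728 and u' = -0.422 (in units of c),
u = (u' + v)/(1 + u'v/c²):
u = (-0.422 + 0.728) / (1 + (-0.422)·0.728) = 0.3060/0.6928 = 0.4417
(Galilean addition would give +0.306c.)

+0.442c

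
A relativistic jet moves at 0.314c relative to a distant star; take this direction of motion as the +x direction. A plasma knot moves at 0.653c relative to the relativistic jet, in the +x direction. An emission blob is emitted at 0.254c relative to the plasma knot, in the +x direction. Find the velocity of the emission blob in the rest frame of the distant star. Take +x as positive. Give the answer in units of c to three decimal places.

Apply u = (u' + v)/(1 + u'v/c²) successively, working outward toward the distant star.
Start: velocity of the relativistic jet relative to the distant star = 0.3140c.
Compose with the plasma knot (u' = 0.653 in the relativistic jet frame): u_1 = (0.653 + 0.314) / (1 + 0.653·0.314) = 0.9670/1.2050 = 0.8025.
Compose with the emission blob (u' = 0.254 in the plasma knot frame): u_2 = (0.254 + 0.802) / (1 + 0.254·0.802) = 1.0565/1.2038 = 0.8776.

0.878c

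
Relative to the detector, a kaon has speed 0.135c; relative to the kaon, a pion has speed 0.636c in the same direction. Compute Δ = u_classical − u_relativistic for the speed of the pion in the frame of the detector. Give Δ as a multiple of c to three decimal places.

Galilean: u_cl = 0.636 + 0.135 = 0.7710.
Relativistic: u_rel = (0.636 + 0.135) / (1 + 0.636·0.135) = 0.7710/1.0859 = 0.7100.
Δ = 0.7710 − 0.7100 = 0.0610.

Δ = 0.061c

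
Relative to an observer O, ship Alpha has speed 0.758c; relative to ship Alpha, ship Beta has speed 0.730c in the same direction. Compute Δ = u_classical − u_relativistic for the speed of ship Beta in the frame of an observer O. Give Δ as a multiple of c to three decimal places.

Galilean: u_cl = 0.730 + 0.758 = 1.4880.
Relativistic: u_rel = (0.730 + 0.758) / (1 + 0.730·0.758) = 1.4880/1.5533 = 0.9579.
Δ = 1.4880 − 0.9579 = 0.5301.
(The classical prediction exceeds c; the relativistic result does not.)

Δ = 0.530c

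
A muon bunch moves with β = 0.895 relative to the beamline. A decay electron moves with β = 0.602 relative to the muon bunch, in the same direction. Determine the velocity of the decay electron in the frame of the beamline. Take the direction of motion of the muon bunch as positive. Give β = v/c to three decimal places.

β = 0.973

With v = 0.895 and u' = 0.602 (in units of c),
u = (u' + v)/(1 + u'v/c²):
u = (0.602 + 0.895) / (1 + 0.602·0.895) = 1.4970/1.5388 = 0.9728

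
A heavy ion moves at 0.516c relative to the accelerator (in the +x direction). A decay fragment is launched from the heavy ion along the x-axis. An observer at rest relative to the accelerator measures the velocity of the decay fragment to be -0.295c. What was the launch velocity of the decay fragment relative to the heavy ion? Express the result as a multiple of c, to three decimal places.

-0.704c

Invert the composition law: u' = (u − v)/(1 − uv/c²).
u' = (-0.295 − 0.516) / (1 − (-0.295)(0.516)) = -0.8110/1.1522 = -0.7039.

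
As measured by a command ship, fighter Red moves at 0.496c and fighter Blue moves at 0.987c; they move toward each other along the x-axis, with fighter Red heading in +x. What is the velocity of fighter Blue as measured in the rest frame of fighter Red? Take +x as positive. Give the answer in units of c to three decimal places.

β_A = 0.496, β_B = -0.987.
Transform to A's frame with the inverse velocity-addition law: u' = (u − v)/(1 − uv/c²), taking u = β_B and v = β_A.
u' = (-0.987 − 0.496) / (1 − (0.496)(-0.987)) = -1.4830/1.4896 = -0.9956.

-0.996c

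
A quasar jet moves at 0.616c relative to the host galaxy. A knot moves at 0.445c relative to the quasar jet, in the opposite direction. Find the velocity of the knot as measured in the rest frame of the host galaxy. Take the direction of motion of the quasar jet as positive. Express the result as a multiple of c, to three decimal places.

With v = 0.616 and u' = -0.445 (in units of c),
u = (u' + v)/(1 + u'v/c²):
u = (-0.445 + 0.616) / (1 + (-0.445)·0.616) = 0.1710/0.7259 = 0.2356

+0.236c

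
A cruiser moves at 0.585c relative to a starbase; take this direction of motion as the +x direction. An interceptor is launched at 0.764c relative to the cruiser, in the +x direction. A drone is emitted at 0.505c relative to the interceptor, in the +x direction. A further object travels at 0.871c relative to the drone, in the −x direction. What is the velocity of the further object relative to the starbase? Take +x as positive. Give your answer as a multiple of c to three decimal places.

Apply u = (u' + v)/(1 + u'v/c²) successively, working outward toward the starbase.
Start: velocity of the cruiser relative to the starbase = 0.5850c.
Compose with the interceptor (u' = 0.764 in the cruiser frame): u_1 = (0.764 + 0.585) / (1 + 0.764·0.585) = 1.3490/1.4469 = 0.9323.
Compose with the drone (u' = 0.505 in the interceptor frame): u_2 = (0.505 + 0.932) / (1 + 0.505·0.932) = 1.4373/1.4708 = 0.9772.
Compose with the further object (u' = -0.871 in the drone frame): u_3 = (-0.871 + 0.977) / (1 + (-0.871)·0.977) = 0.1062/0.1488 = 0.7136.

+0.714c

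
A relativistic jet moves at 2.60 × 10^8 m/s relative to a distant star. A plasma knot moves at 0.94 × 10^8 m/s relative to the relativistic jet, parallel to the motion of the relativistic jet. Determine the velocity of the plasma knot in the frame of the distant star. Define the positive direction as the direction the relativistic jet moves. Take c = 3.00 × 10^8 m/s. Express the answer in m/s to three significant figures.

2.78 × 10^8 m/s

In units of c (dividing by 3.00 × 10^8 m/s): v = 0.867, u' = 0.313.
u = (u' + v)/(1 + u'v/c²):
u = (0.313 + 0.867) / (1 + 0.313·0.867) = 1.1800/1.2716 = 0.9280
Converting back: u = 0.9280 × 3.00 × 10^8 m/s.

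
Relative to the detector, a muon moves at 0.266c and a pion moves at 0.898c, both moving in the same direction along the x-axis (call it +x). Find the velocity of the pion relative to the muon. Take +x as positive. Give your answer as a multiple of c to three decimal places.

+0.830c

β_A = 0.266, β_B = 0.898.
Transform to A's frame with the inverse velocity-addition law: u' = (u − v)/(1 − uv/c²), taking u = β_B and v = β_A.
u' = (0.898 − 0.266) / (1 − (0.266)(0.898)) = 0.6320/0.7611 = 0.8303.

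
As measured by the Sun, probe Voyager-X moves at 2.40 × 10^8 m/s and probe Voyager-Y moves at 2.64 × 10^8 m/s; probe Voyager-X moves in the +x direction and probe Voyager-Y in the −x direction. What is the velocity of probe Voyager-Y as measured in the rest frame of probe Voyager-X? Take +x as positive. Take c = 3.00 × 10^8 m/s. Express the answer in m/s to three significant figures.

-2.96 × 10^8 m/s

β_A = 0.800, β_B = -0.880 (dividing each by c = 3.00 × 10^8 m/s).
Transform to A's frame with the inverse velocity-addition law: u' = (u − v)/(1 − uv/c²), taking u = β_B and v = β_A.
u' = (-0.880 − 0.800) / (1 − (0.800)(-0.880)) = -1.6800/1.7040 = -0.9859.
u' = -0.9859 × 3.00 × 10^8 m/s.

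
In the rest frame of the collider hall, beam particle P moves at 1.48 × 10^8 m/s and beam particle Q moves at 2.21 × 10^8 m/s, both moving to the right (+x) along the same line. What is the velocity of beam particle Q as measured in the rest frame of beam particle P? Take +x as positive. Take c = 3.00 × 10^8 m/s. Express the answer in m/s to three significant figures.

+1.15 × 10^8 m/s

β_A = 0.493, β_B = 0.737 (dividing each by c = 3.00 × 10^8 m/s).
Transform to A's frame with the inverse velocity-addition law: u' = (u − v)/(1 − uv/c²), taking u = β_B and v = β_A.
u' = (0.737 − 0.493) / (1 − (0.493)(0.737)) = 0.2433/0.6366 = 0.3823.
u' = 0.3823 × 3.00 × 10^8 m/s.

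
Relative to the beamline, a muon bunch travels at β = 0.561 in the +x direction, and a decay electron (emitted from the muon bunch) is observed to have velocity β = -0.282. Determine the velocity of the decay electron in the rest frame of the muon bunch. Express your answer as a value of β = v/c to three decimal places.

Invert the composition law: u' = (u − v)/(1 − uv/c²).
u' = (-0.282 − 0.561) / (1 − (-0.282)(0.561)) = -0.8430/1.1582 = -0.7279.

β = -0.728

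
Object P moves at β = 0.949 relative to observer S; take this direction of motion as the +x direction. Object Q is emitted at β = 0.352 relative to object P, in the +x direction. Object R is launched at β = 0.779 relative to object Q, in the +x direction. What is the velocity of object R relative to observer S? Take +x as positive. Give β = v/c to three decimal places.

Apply u = (u' + v)/(1 + u'v/c²) successively, working outward toward observer S.
Start: velocity of object P relative to observer S = 0.9490c.
Compose with object Q (u' = 0.352 in object P frame): u_1 = (0.352 + 0.949) / (1 + 0.352·0.949) = 1.3010/1.3340 = 0.9752.
Compose with object R (u' = 0.779 in object Q frame): u_2 = (0.779 + 0.975) / (1 + 0.779·0.975) = 1.7542/1.7597 = 0.9969.

β = 0.997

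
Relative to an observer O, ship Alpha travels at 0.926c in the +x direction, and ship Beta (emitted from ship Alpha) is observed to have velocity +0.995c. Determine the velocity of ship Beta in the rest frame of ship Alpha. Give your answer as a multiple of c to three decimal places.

Invert the composition law: u' = (u − v)/(1 − uv/c²).
u' = (0.995 − 0.926) / (1 − (0.995)(0.926)) = 0.0690/0.0786 = 0.8775.

+0.878c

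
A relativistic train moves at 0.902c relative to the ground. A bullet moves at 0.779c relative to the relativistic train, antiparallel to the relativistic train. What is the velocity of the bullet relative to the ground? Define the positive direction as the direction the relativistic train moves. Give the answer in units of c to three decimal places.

+0.414c

With v = 0.902 and u' = -0.779 (in units of c),
u = (u' + v)/(1 + u'v/c²):
u = (-0.779 + 0.902) / (1 + (-0.779)·0.902) = 0.1230/0.2973 = 0.4137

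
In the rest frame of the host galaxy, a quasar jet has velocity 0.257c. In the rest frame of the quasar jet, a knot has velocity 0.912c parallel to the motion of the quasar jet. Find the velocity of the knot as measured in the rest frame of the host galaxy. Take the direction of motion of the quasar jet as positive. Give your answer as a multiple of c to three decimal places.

With v = 0.257 and u' = 0.912 (in units of c),
u = (u' + v)/(1 + u'v/c²):
u = (0.912 + 0.257) / (1 + 0.912·0.257) = 1.1690/1.2344 = 0.9470
(Galilean addition would give +1.169c, exceeding c.)

0.947c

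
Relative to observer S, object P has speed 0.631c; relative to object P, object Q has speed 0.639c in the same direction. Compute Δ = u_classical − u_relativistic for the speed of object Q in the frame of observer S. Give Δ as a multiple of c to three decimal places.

Δ = 0.365c

Galilean: u_cl = 0.639 + 0.631 = 1.2700.
Relativistic: u_rel = (0.639 + 0.631) / (1 + 0.639·0.631) = 1.2700/1.4032 = 0.9051.
Δ = 1.2700 − 0.9051 = 0.3649.
(The classical prediction exceeds c; the relativistic result does not.)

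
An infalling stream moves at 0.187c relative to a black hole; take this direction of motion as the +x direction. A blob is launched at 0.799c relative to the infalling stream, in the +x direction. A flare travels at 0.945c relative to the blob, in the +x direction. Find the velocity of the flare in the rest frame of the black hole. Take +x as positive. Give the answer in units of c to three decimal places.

0.996c

Apply u = (u' + v)/(1 + u'v/c²) successively, working outward toward the black hole.
Start: velocity of the infalling stream relative to the black hole = 0.1870c.
Compose with the blob (u' = 0.799 in the infalling stream frame): u_1 = (0.799 + 0.187) / (1 + 0.799·0.187) = 0.9860/1.1494 = 0.8578.
Compose with the flare (u' = 0.945 in the blob frame): u_2 = (0.945 + 0.858) / (1 + 0.945·0.858) = 1.8028/1.8106 = 0.9957.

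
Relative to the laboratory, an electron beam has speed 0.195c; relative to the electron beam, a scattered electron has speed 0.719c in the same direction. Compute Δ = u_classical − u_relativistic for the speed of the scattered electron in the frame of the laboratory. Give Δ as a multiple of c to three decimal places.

Galilean: u_cl = 0.719 + 0.195 = 0.9140.
Relativistic: u_rel = (0.719 + 0.195) / (1 + 0.719·0.195) = 0.9140/1.1402 = 0.8016.
Δ = 0.9140 − 0.8016 = 0.1124.

Δ = 0.112c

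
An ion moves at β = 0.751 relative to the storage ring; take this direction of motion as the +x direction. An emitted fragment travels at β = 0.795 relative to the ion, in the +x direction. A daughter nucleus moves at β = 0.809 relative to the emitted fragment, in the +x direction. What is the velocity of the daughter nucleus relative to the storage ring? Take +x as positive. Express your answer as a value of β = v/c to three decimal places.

Apply u = (u' + v)/(1 + u'v/c²) successively, working outward toward the storage ring.
Start: velocity of the ion relative to the storage ring = 0.7510c.
Compose with the emitted fragment (u' = 0.795 in the ion frame): u_1 = (0.795 + 0.751) / (1 + 0.795·0.751) = 1.5460/1.5970 = 0.9680.
Compose with the daughter nucleus (u' = 0.809 in the emitted fragment frame): u_2 = (0.809 + 0.968) / (1 + 0.809·0.968) = 1.7770/1.7831 = 0.9966.

β = 0.997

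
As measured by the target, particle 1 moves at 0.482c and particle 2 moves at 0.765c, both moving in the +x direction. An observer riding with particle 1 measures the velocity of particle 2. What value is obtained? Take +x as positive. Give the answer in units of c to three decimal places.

+0.448c

β_A = 0.482, β_B = 0.765.
Transform to A's frame with the inverse velocity-addition law: u' = (u − v)/(1 − uv/c²), taking u = β_B and v = β_A.
u' = (0.765 − 0.482) / (1 − (0.482)(0.765)) = 0.2830/0.6313 = 0.4483.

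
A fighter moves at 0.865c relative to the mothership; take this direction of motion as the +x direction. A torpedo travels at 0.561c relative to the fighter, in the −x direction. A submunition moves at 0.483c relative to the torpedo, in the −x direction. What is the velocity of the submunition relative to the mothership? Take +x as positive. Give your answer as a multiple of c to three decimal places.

+0.151c

Apply u = (u' + v)/(1 + u'v/c²) successively, working outward toward the mothership.
Start: velocity of the fighter relative to the mothership = 0.8650c.
Compose with the torpedo (u' = -0.561 in the fighter frame): u_1 = (-0.561 + 0.865) / (1 + (-0.561)·0.865) = 0.3040/0.5147 = 0.5906.
Compose with the submunition (u' = -0.483 in the torpedo frame): u_2 = (-0.483 + 0.591) / (1 + (-0.483)·0.591) = 0.1076/0.7147 = 0.1505.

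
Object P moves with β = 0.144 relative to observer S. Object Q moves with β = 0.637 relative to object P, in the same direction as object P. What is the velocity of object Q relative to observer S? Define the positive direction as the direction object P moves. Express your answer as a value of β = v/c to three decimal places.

β = 0.715

With v = 0.144 and u' = 0.637 (in units of c),
u = (u' + v)/(1 + u'v/c²):
u = (0.637 + 0.144) / (1 + 0.637·0.144) = 0.7810/1.0917 = 0.7154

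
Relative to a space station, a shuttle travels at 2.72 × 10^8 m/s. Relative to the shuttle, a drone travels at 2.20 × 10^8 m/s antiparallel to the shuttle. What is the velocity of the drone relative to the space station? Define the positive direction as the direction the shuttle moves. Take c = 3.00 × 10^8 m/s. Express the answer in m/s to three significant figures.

+1.55 × 10^8 m/s

In units of c (dividing by 3.00 × 10^8 m/s): v = 0.907, u' = -0.733.
u = (u' + v)/(1 + u'v/c²):
u = (-0.733 + 0.907) / (1 + (-0.733)·0.907) = 0.1733/0.3351 = 0.5172
(Galilean addition would give +0.173c.)
Converting back: u = 0.5172 × 3.00 × 10^8 m/s.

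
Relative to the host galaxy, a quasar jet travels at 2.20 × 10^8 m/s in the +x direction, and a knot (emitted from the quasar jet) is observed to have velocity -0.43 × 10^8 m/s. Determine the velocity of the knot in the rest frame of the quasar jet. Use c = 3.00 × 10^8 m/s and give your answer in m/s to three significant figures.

v = 0.733c, u = -0.143c.
Invert the composition law: u' = (u − v)/(1 − uv/c²).
u' = (-0.143 − 0.733) / (1 − (-0.143)(0.733)) = -0.8767/1.1051 = -0.7933.
u' = -0.7933 × 3.00 × 10^8 m/s.

-2.38 × 10^8 m/s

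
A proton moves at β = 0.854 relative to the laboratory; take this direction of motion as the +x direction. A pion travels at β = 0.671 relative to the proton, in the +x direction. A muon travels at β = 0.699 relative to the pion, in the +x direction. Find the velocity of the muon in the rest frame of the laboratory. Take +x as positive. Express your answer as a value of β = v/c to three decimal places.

β = 0.995

Apply u = (u' + v)/(1 + u'v/c²) successively, working outward toward the laboratory.
Start: velocity of the proton relative to the laboratory = 0.8540c.
Compose with the pion (u' = 0.671 in the proton frame): u_1 = (0.671 + 0.854) / (1 + 0.671·0.854) = 1.5250/1.5730 = 0.9695.
Compose with the muon (u' = 0.699 in the pion frame): u_2 = (0.699 + 0.969) / (1 + 0.699·0.969) = 1.6685/1.6777 = 0.9945.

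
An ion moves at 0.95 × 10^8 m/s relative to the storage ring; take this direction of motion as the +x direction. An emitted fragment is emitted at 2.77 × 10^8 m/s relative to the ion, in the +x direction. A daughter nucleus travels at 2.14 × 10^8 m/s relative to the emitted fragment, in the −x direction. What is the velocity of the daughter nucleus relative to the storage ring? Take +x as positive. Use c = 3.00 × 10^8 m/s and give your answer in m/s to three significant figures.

Apply u = (u' + v)/(1 + u'v/c²) successively, working outward toward the storage ring.
(Dividing each given speed by c = 3.00 × 10^8 m/s to work in units of c.)
Start: velocity of the ion relative to the storage ring = 0.3167c.
Compose with the emitted fragment (u' = 0.923 in the ion frame): u_1 = (0.923 + 0.317) / (1 + 0.923·0.317) = 1.2400/1.2924 = 0.9595.
Compose with the daughter nucleus (u' = -0.713 in the emitted fragment frame): u_2 = (-0.713 + 0.959) / (1 + (-0.713)·0.959) = 0.2461/0.3156 = 0.7799.
So u = 0.7799 × 3.00 × 10^8 m/s.

+2.34 × 10^8 m/s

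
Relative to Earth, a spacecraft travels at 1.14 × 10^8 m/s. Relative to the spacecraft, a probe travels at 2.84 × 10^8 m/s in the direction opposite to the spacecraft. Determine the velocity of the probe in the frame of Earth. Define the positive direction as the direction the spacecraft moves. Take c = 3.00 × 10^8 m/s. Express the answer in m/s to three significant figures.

In units of c (dividing by 3.00 × 10^8 m/s): v = 0.380, u' = -0.947.
u = (u' + v)/(1 + u'v/c²):
u = (-0.947 + 0.380) / (1 + (-0.947)·0.380) = -0.5667/0.6403 = -0.8850
(Galilean addition would give -0.567c.)
Converting back: u = -0.8850 × 3.00 × 10^8 m/s.

-2.66 × 10^8 m/s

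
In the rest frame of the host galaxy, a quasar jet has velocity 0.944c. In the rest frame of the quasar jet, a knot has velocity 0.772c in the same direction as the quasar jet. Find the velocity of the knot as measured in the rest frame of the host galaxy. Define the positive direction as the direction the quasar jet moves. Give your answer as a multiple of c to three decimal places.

With v = 0.944 and u' = 0.772 (in units of c),
u = (u' + v)/(1 + u'v/c²):
u = (0.772 + 0.944) / (1 + 0.772·0.944) = 1.7160/1.7288 = 0.9926

0.993c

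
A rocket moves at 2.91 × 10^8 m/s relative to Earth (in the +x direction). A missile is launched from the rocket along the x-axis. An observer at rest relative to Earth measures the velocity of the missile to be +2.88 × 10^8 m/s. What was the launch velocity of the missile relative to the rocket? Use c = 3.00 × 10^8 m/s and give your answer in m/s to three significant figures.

-4.36 × 10^7 m/s

v = 0.970c, u = 0.960c.
Invert the composition law: u' = (u − v)/(1 − uv/c²).
u' = (0.960 − 0.970) / (1 − (0.960)(0.970)) = -0.0100/0.0688 = -0.1453.
u' = -0.1453 × 3.00 × 10^8 m/s.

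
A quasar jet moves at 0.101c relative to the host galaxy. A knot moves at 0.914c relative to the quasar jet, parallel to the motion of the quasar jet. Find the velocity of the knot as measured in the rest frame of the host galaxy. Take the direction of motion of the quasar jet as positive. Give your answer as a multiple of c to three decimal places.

0.929c

With v = 0.101 and u' = 0.914 (in units of c),
u = (u' + v)/(1 + u'v/c²):
u = (0.914 + 0.101) / (1 + 0.914·0.101) = 1.0150/1.0923 = 0.9292
(Galilean addition would give +1.015c, exceeding c.)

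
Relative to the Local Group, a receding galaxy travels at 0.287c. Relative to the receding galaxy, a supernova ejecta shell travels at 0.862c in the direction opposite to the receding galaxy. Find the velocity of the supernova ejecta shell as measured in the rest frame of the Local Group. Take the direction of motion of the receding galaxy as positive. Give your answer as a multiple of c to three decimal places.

-0.764c

With v = 0.287 and u' = -0.862 (in units of c),
u = (u' + v)/(1 + u'v/c²):
u = (-0.862 + 0.287) / (1 + (-0.862)·0.287) = -0.5750/0.7526 = -0.7640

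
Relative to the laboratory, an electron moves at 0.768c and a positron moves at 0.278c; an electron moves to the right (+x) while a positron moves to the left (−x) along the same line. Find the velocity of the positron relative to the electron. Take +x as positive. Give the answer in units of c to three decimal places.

β_A = 0.768, β_B = -0.278.
Transform to A's frame with the inverse velocity-addition law: u' = (u − v)/(1 − uv/c²), taking u = β_B and v = β_A.
u' = (-0.278 − 0.768) / (1 − (0.768)(-0.278)) = -1.0460/1.2135 = -0.8620.

-0.862c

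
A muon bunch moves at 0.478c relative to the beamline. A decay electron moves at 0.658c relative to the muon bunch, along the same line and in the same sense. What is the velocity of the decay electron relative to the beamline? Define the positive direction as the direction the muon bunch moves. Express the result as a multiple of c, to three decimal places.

0.864c

With v = 0.478 and u' = 0.658 (in units of c),
u = (u' + v)/(1 + u'v/c²):
u = (0.658 + 0.478) / (1 + 0.658·0.478) = 1.1360/1.3145 = 0.8642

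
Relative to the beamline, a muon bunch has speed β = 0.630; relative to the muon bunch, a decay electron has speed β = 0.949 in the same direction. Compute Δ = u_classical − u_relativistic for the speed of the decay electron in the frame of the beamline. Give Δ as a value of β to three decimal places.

Δ = 0.591

Galilean: u_cl = 0.949 + 0.630 = 1.5790.
Relativistic: u_rel = (0.949 + 0.630) / (1 + 0.949·0.630) = 1.5790/1.5979 = 0.9882.
Δ = 1.5790 − 0.9882 = 0.5908.
(The classical prediction exceeds c; the relativistic result does not.)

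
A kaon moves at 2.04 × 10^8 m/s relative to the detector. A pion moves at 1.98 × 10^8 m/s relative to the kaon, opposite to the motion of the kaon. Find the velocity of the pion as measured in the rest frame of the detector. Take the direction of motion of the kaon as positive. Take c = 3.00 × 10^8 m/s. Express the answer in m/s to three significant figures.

In units of c (dividing by 3.00 × 10^8 m/s): v = 0.680, u' = -0.660.
u = (u' + v)/(1 + u'v/c²):
u = (-0.660 + 0.680) / (1 + (-0.660)·0.680) = 0.0200/0.5512 = 0.0363
Converting back: u = 0.0363 × 3.00 × 10^8 m/s.

+1.09 × 10^7 m/s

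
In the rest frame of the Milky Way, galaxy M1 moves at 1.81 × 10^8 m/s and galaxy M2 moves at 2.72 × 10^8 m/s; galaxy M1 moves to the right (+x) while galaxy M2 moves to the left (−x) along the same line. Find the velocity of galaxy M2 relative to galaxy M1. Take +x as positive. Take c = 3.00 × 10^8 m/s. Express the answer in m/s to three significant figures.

-2.93 × 10^8 m/s

β_A = 0.603, β_B = -0.907 (dividing each by c = 3.00 × 10^8 m/s).
Transform to A's frame with the inverse velocity-addition law: u' = (u − v)/(1 − uv/c²), taking u = β_B and v = β_A.
u' = (-0.907 − 0.603) / (1 − (0.603)(-0.907)) = -1.5100/1.5470 = -0.9761.
u' = -0.9761 × 3.00 × 10^8 m/s.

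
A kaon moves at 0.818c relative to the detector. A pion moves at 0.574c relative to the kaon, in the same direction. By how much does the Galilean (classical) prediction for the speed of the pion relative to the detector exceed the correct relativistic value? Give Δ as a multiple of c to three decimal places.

Galilean: u_cl = 0.574 + 0.818 = 1.3920.
Relativistic: u_rel = (0.574 + 0.818) / (1 + 0.574·0.818) = 1.3920/1.4695 = 0.9472.
Δ = 1.3920 − 0.9472 = 0.4448.
(The classical prediction exceeds c; the relativistic result does not.)

Δ = 0.445c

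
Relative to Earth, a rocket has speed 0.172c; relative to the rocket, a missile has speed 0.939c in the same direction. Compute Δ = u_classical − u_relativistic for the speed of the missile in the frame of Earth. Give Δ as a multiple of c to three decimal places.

Galilean: u_cl = 0.939 + 0.172 = 1.1110.
Relativistic: u_rel = (0.939 + 0.172) / (1 + 0.939·0.172) = 1.1110/1.1615 = 0.9565.
Δ = 1.1110 − 0.9565 = 0.1545.
(The classical prediction exceeds c; the relativistic result does not.)

Δ = 0.154c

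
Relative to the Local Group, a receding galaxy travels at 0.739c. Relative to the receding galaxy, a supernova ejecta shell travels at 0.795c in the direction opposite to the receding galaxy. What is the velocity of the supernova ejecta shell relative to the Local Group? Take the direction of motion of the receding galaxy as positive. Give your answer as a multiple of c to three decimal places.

With v = 0.739 and u' = -0.795 (in units of c),
u = (u' + v)/(1 + u'v/c²):
u = (-0.795 + 0.739) / (1 + (-0.795)·0.739) = -0.0560/0.4125 = -0.1358

-0.136c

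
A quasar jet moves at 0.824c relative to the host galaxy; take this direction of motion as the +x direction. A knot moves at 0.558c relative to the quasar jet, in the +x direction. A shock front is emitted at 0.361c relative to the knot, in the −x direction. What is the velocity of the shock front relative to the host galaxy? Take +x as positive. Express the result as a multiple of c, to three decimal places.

+0.890c

Apply u = (u' + v)/(1 + u'v/c²) successively, working outward toward the host galaxy.
Start: velocity of the quasar jet relative to the host galaxy = 0.8240c.
Compose with the knot (u' = 0.558 in the quasar jet frame): u_1 = (0.558 + 0.824) / (1 + 0.558·0.824) = 1.3820/1.4598 = 0.9467.
Compose with the shock front (u' = -0.361 in the knot frame): u_2 = (-0.361 + 0.947) / (1 + (-0.361)·0.947) = 0.5857/0.6582 = 0.8898.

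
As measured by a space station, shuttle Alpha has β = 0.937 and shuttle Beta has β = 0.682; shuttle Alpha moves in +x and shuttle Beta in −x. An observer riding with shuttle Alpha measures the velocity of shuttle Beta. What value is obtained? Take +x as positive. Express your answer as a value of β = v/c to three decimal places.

β = -0.988

β_A = 0.937, β_B = -0.682.
Transform to A's frame with the inverse velocity-addition law: u' = (u − v)/(1 − uv/c²), taking u = β_B and v = β_A.
u' = (-0.682 − 0.937) / (1 − (0.937)(-0.682)) = -1.6190/1.6390 = -0.9878.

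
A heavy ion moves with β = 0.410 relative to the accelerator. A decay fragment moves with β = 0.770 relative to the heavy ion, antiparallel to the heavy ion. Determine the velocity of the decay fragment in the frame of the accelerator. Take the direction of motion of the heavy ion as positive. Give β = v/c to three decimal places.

With v = 0.410 and u' = -0.770 (in units of c),
u = (u' + v)/(1 + u'v/c²):
u = (-0.770 + 0.410) / (1 + (-0.770)·0.410) = -0.3600/0.6843 = -0.5261
(Galilean addition would give -0.360c.)

β = -0.526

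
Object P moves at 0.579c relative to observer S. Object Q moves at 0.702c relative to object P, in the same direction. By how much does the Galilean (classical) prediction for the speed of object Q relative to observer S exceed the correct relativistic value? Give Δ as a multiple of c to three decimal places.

Δ = 0.370c

Galilean: u_cl = 0.702 + 0.579 = 1.2810.
Relativistic: u_rel = (0.702 + 0.579) / (1 + 0.702·0.579) = 1.2810/1.4065 = 0.9108.
Δ = 1.2810 − 0.9108 = 0.3702.
(The classical prediction exceeds c; the relativistic result does not.)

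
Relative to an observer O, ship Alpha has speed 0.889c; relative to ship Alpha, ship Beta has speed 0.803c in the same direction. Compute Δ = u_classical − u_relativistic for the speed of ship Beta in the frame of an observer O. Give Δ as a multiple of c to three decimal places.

Galilean: u_cl = 0.803 + 0.889 = 1.6920.
Relativistic: u_rel = (0.803 + 0.889) / (1 + 0.803·0.889) = 1.6920/1.7139 = 0.9872.
Δ = 1.6920 − 0.9872 = 0.7048.
(The classical prediction exceeds c; the relativistic result does not.)

Δ = 0.705c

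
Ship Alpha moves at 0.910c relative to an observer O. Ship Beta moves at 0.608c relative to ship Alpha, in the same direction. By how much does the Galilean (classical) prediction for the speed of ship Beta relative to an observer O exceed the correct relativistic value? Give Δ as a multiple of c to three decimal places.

Δ = 0.541c

Galilean: u_cl = 0.608 + 0.910 = 1.5180.
Relativistic: u_rel = (0.608 + 0.910) / (1 + 0.608·0.910) = 1.5180/1.5533 = 0.9773.
Δ = 1.5180 − 0.9773 = 0.5407.
(The classical prediction exceeds c; the relativistic result does not.)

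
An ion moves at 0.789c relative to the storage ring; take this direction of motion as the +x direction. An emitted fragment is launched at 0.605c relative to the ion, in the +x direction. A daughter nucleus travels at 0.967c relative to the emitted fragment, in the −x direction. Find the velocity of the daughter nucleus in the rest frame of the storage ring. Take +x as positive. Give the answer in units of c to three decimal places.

Apply u = (u' + v)/(1 + u'v/c²) successively, working outward toward the storage ring.
Start: velocity of the ion relative to the storage ring = 0.7890c.
Compose with the emitted fragment (u' = 0.605 in the ion frame): u_1 = (0.605 + 0.789) / (1 + 0.605·0.789) = 1.3940/1.4773 = 0.9436.
Compose with the daughter nucleus (u' = -0.967 in the emitted fragment frame): u_2 = (-0.967 + 0.944) / (1 + (-0.967)·0.944) = -0.0234/0.0876 = -0.2674.

-0.267c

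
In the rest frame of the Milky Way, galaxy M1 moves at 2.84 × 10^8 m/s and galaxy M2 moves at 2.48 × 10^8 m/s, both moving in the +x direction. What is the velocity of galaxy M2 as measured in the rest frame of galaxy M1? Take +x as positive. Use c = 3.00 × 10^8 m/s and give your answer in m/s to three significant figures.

-1.66 × 10^8 m/s

β_A = 0.947, β_B = 0.827 (dividing each by c = 3.00 × 10^8 m/s).
Transform to A's frame with the inverse velocity-addition law: u' = (u − v)/(1 − uv/c²), taking u = β_B and v = β_A.
u' = (0.827 − 0.947) / (1 − (0.947)(0.827)) = -0.1200/0.2174 = -0.5519.
u' = -0.5519 × 3.00 × 10^8 m/s.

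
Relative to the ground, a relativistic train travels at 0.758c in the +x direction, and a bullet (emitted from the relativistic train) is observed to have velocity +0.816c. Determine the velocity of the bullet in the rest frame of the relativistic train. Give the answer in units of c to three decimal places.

Invert the composition law: u' = (u − v)/(1 − uv/c²).
u' = (0.816 − 0.758) / (1 − (0.816)(0.758)) = 0.0580/0.3815 = 0.1520.

+0.152c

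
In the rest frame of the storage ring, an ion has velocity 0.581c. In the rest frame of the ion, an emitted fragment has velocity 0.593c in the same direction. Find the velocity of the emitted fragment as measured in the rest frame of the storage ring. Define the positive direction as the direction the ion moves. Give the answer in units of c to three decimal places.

0.873c

With v = 0.581 and u' = 0.593 (in units of c),
u = (u' + v)/(1 + u'v/c²):
u = (0.593 + 0.581) / (1 + 0.593·0.581) = 1.1740/1.3445 = 0.8732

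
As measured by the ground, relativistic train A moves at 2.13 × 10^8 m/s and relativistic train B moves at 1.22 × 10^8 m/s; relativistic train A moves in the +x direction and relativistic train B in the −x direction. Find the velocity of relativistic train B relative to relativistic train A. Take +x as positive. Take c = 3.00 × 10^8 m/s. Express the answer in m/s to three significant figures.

β_A = 0.710, β_B = -0.407 (dividing each by c = 3.00 × 10^8 m/s).
Transform to A's frame with the inverse velocity-addition law: u' = (u − v)/(1 − uv/c²), taking u = β_B and v = β_A.
u' = (-0.407 − 0.710) / (1 − (0.710)(-0.407)) = -1.1167/1.2887 = -0.8665.
u' = -0.8665 × 3.00 × 10^8 m/s.

-2.60 × 10^8 m/s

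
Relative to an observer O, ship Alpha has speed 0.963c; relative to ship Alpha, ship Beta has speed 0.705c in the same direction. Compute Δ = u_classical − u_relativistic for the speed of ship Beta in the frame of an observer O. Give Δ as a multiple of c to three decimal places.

Galilean: u_cl = 0.705 + 0.963 = 1.6680.
Relativistic: u_rel = (0.705 + 0.963) / (1 + 0.705·0.963) = 1.6680/1.6789 = 0.9935.
Δ = 1.6680 − 0.9935 = 0.6745.
(The classical prediction exceeds c; the relativistic result does not.)

Δ = 0.675c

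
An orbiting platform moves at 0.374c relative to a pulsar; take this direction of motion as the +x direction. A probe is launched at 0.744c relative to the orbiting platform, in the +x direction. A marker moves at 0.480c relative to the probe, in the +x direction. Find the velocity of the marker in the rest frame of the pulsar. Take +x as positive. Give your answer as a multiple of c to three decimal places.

0.954c

Apply u = (u' + v)/(1 + u'v/c²) successively, working outward toward the pulsar.
Start: velocity of the orbiting platform relative to the pulsar = 0.3740c.
Compose with the probe (u' = 0.744 in the orbiting platform frame): u_1 = (0.744 + 0.374) / (1 + 0.744·0.374) = 1.1180/1.2783 = 0.8746.
Compose with the marker (u' = 0.480 in the probe frame): u_2 = (0.480 + 0.875) / (1 + 0.480·0.875) = 1.3546/1.4198 = 0.9541.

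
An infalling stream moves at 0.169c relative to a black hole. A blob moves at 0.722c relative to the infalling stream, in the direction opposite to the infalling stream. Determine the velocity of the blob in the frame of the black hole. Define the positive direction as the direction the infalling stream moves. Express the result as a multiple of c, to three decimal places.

With v = 0.169 and u' = -0.722 (in units of c),
u = (u' + v)/(1 + u'v/c²):
u = (-0.722 + 0.169) / (1 + (-0.722)·0.169) = -0.5530/0.8780 = -0.6299

-0.630c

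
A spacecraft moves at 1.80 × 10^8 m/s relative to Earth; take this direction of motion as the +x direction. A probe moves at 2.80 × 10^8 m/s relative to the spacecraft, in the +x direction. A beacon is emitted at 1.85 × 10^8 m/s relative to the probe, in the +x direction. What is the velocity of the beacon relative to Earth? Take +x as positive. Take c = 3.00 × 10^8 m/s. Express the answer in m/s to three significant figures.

2.99 × 10^8 m/s

Apply u = (u' + v)/(1 + u'v/c²) successively, working outward toward Earth.
(Dividing each given speed by c = 3.00 × 10^8 m/s to work in units of c.)
Start: velocity of the spacecraft relative to Earth = 0.6000c.
Compose with the probe (u' = 0.933 in the spacecraft frame): u_1 = (0.933 + 0.600) / (1 + 0.933·0.600) = 1.5333/1.5600 = 0.9829.
Compose with the beacon (u' = 0.617 in the probe frame): u_2 = (0.617 + 0.983) / (1 + 0.617·0.983) = 1.5996/1.6061 = 0.9959.
So u = 0.9959 × 3.00 × 10^8 m/s.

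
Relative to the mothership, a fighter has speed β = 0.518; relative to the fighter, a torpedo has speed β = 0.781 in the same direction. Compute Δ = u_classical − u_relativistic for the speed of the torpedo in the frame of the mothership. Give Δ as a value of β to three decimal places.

Galilean: u_cl = 0.781 + 0.518 = 1.2990.
Relativistic: u_rel = (0.781 + 0.518) / (1 + 0.781·0.518) = 1.2990/1.4046 = 0.9248.
Δ = 1.2990 − 0.9248 = 0.3742.
(The classical prediction exceeds c; the relativistic result does not.)

Δ = 0.374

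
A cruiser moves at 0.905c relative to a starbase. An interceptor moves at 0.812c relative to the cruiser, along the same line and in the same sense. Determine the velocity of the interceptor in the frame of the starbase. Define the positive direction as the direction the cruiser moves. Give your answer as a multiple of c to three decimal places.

0.990c

With v = 0.905 and u' = 0.812 (in units of c),
u = (u' + v)/(1 + u'v/c²):
u = (0.812 + 0.905) / (1 + 0.812·0.905) = 1.7170/1.7349 = 0.9897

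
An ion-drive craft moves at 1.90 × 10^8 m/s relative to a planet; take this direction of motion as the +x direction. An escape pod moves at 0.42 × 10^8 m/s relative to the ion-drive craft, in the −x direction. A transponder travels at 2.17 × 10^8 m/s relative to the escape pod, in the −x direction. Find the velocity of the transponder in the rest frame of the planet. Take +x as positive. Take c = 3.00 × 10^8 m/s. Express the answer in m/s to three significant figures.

-8.97 × 10^7 m/s

Apply u = (u' + v)/(1 + u'v/c²) successively, working outward toward the planet.
(Dividing each given speed by c = 3.00 × 10^8 m/s to work in units of c.)
Start: velocity of the ion-drive craft relative to the planet = 0.6333c.
Compose with the escape pod (u' = -0.140 in the ion-drive craft frame): u_1 = (-0.140 + 0.633) / (1 + (-0.140)·0.633) = 0.4933/0.9113 = 0.5413.
Compose with the transponder (u' = -0.723 in the escape pod frame): u_2 = (-0.723 + 0.541) / (1 + (-0.723)·0.541) = -0.1820/0.6084 = -0.2991.
So u = -0.2991 × 3.00 × 10^8 m/s.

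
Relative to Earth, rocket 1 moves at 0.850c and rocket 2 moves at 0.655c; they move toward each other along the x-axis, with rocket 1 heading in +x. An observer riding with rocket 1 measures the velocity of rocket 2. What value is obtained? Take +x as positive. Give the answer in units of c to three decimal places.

-0.967c

β_A = 0.850, β_B = -0.655.
Transform to A's frame with the inverse velocity-addition law: u' = (u − v)/(1 − uv/c²), taking u = β_B and v = β_A.
u' = (-0.655 − 0.850) / (1 − (0.850)(-0.655)) = -1.5050/1.5568 = -0.9668.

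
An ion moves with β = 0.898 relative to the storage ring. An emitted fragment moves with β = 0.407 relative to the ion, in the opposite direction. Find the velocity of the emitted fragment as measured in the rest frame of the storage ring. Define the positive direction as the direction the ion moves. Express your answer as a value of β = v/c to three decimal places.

β = +0.774

With v = 0.898 and u' = -0.407 (in units of c),
u = (u' + v)/(1 + u'v/c²):
u = (-0.407 + 0.898) / (1 + (-0.407)·0.898) = 0.4910/0.6345 = 0.7738
(Galilean addition would give +0.491c.)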